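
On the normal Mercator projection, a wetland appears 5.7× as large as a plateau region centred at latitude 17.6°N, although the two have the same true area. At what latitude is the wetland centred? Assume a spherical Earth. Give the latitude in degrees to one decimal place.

66.5°

On Mercator, (apparent₁)/(apparent₂) = sec²φ₁ / sec²φ₂ when true areas are equal.
cos²φ₂ / cos²φ₁ = 5.7  ⇒  cos φ₁ = cos 17.6° / √5.7 = 0.9532/2.387 = 0.3992.
φ₁ = arccos(0.3992) ≈ 66.5°.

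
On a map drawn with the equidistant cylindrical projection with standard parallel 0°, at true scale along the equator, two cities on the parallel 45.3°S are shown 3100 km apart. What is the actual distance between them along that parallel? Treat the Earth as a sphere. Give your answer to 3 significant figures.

Plate carrée maps x = Rλ, y = Rφ. The meridian scale is h = 1 and the parallel scale is k = 1/cos φ = sec φ.
Along the parallel at 45.3°, map distances are exaggerated by k = sec 45.3° = 1.422.
True distance = 3100 / 1.422 = 3100 × cos 45.3° ≈ 2180 km.

2180 km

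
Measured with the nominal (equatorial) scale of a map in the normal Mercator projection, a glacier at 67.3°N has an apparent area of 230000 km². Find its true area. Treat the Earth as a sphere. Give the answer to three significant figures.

34300 km²

For Mercator, h = k = sec φ (a conformal cylindrical projection has a single point scale, 1/cos φ).
Areal scale = k² = sec²φ = 1/cos²(67.3°) = 1/0.3859² = 6.715.
True area = apparent / (areal scale) = 230000 / 6.715 ≈ 34300 km².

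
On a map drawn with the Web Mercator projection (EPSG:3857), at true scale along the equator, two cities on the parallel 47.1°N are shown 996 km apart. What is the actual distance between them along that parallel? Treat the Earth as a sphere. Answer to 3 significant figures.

Mercator is conformal, so the point scale is isotropic: h = k = sec φ = 1/cos φ.
Along the parallel at 47.1°, map distances are exaggerated by k = sec 47.1° = 1.469.
True distance = 996 / 1.469 = 996 × cos 47.1° ≈ 678 km.

678 km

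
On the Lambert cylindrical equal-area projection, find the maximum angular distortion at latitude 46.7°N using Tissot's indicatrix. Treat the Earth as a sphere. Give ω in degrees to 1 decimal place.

42.2°

The Lambert cylindrical equal-area projection is the cylindrical equal-area projection with its standard parallel at the equator (φ₀ = 0). Cylindrical equal-area (φ₀ = 0°): h = cos φ / cos 0° along meridians, k = cos 0° / cos φ along parallels; h·k = 1.
At 46.7°: h = 0.6858, k = 1.458; principal scales a = 1.458, b = 0.6858.
sin(ω/2) = (a − b)/(a + b) = 0.7723/2.144 = 0.3602, so ω = 2 arcsin(0.3602) ≈ 42.2°.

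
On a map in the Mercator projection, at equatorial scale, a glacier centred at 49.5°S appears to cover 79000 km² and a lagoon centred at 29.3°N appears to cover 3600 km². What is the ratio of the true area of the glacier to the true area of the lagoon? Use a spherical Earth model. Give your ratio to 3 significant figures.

Mercator's areal exaggeration is sec²φ; hence true area = (apparent area) · cos²φ.
True area of glacier: 79000 × cos²(49.5°) = 79000 × 0.4218 = 33320 km².
True area of lagoon: 3600 × cos²(29.3°) = 3600 × 0.7605 = 2738 km².
Ratio = 33320 / 2738 ≈ 12.2.

12.2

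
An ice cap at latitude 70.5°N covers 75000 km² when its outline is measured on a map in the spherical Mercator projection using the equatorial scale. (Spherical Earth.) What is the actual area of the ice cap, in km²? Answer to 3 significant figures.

8360 km²

The Mercator projection is conformal; its linear scale factor is the same in every direction and equals sec φ = 1/cos φ.
Areal scale = k² = sec²φ = 1/cos²(70.5°) = 1/0.3338² = 8.974.
True area = apparent / (areal scale) = 75000 / 8.974 ≈ 8360 km².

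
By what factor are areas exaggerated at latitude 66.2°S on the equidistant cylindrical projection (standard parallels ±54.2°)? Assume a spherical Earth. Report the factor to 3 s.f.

In the equirectangular projection with standard parallel φ₀ = 54.2° (x = Rλ cos φ₀, y = Rφ), meridians are true-scale (h = 1) and the parallel scale is k = cos φ₀ / cos φ.
Areal scale = h·k = 1 × cos φ₀ / cos φ; at 66.2°, h = 1.000, k = 1.450, so h·k = 1.450.

1.45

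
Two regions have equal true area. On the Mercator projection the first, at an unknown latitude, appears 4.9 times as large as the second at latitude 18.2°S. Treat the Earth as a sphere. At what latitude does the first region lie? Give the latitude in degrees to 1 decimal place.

Mercator areal scale is sec²φ, so apparent-area ratio = sec²φ₁ / sec²φ₂ = cos²φ₂ / cos²φ₁.
cos²φ₂ / cos²φ₁ = 4.9  ⇒  cos φ₁ = cos 18.2° / √4.9 = 0.9500/2.214 = 0.4292.
φ₁ = arccos(0.4292) ≈ 64.6°.

64.6°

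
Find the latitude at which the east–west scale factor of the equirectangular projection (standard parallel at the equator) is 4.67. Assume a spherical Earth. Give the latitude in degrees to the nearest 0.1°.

77.6°

Plate carrée: h = 1, k = sec φ along parallels.
sec φ = 4.67  ⇒  cos φ = 0.2141  ⇒  φ ≈ 77.6°.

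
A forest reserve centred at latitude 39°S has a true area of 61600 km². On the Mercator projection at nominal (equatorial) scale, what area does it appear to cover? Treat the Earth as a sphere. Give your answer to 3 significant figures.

102000 km²

The Mercator projection is conformal; its linear scale factor is the same in every direction and equals sec φ = 1/cos φ.
Areal scale = k² = sec²φ = 1/cos²(39°) = 1/0.7771² = 1.656.
Apparent area = 61600 × 1.656 ≈ 102000 km².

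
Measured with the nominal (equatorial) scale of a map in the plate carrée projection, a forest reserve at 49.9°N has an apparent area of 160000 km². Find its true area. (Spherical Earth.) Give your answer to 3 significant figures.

Plate carrée maps x = Rλ, y = Rφ. The meridian scale is h = 1 and the parallel scale is k = 1/cos φ = sec φ.
Areal scale = h·k = 1 × sec φ; at 49.9°, h = 1.000, k = 1.552, so h·k = 1.552.
True area = apparent / (areal scale) = 160000 / 1.552 ≈ 103000 km².

103000 km²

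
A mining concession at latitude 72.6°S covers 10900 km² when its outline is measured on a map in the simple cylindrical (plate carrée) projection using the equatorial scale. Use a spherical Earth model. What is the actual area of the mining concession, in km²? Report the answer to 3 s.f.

Plate carrée maps x = Rλ, y = Rφ. The meridian scale is h = 1 and the parallel scale is k = 1/cos φ = sec φ.
Areal scale = h·k = 1 × sec φ; at 72.6°, h = 1.000, k = 3.344, so h·k = 3.344.
True area = apparent / (areal scale) = 10900 / 3.344 ≈ 3260 km².

3260 km²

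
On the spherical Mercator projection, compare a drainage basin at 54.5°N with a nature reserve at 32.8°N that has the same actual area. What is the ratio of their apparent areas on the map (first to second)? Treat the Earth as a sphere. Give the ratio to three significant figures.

On Mercator, area is exaggerated by sec²φ = 1/cos²φ.
At 54.5°: sec²(54.5°) = 1/0.5807² = 2.965.
At 32.8°: sec²(32.8°) = 1/0.8406² = 1.415.
Ratio = 2.965/1.415 = cos²(32.8°)/cos²(54.5°) ≈ 2.10.

2.10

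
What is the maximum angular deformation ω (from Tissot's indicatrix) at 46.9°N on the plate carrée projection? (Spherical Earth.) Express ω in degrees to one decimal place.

In the plate carrée (x = Rλ, y = Rφ), meridians are true-scale (h = 1) and parallels are stretched by k = sec φ.
At 46.9°: h = 1.000, k = 1.464; principal scales a = 1.464, b = 1.000.
sin(ω/2) = (a − b)/(a + b) = 0.4635/2.464 = 0.1882, so ω = 2 arcsin(0.1882) ≈ 21.7°.

21.7°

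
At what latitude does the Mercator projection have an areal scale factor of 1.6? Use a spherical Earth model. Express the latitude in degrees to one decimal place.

37.8°

Mercator areal scale is sec²φ.
sec²φ = 1.6  ⇒  cos²φ = 0.6250  ⇒  cos φ = 0.7906.
φ = arccos(0.7906) ≈ 37.8°.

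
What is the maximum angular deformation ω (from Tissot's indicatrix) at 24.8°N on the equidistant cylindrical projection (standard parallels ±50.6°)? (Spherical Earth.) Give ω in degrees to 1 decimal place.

With standard parallel φ₀ = 50.6°, the equirectangular projection gives x = Rλ cos φ₀, y = Rφ, so h = 1 and k = cos 50.6° / cos φ.
At 24.8°: h = 1.000, k = 0.6992; principal scales a = 1.000, b = 0.6992.
sin(ω/2) = (a − b)/(a + b) = 0.3008/1.699 = 0.1770, so ω = 2 arcsin(0.1770) ≈ 20.4°.

20.4°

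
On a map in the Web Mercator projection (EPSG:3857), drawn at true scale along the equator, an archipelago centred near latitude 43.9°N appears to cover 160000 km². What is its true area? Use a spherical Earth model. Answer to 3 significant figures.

83100 km²

For Mercator, h = k = sec φ (a conformal cylindrical projection has a single point scale, 1/cos φ).
Areal scale = k² = sec²φ = 1/cos²(43.9°) = 1/0.7206² = 1.926.
True area = apparent / (areal scale) = 160000 / 1.926 ≈ 83100 km².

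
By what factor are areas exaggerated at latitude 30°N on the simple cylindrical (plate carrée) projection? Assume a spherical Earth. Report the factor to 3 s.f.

In the plate carrée (x = Rλ, y = Rφ), meridians are true-scale (h = 1) and parallels are stretched by k = sec φ.
Areal scale = h·k = 1 × sec φ; at 30°, h = 1.000, k = 1.155, so h·k = 1.155.

1.15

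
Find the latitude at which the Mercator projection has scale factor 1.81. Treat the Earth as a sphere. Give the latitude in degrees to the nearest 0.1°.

56.5°

Mercator scale is k = sec φ = 1/cos φ.
1/cos φ = 1.81  ⇒  cos φ = 0.5525  ⇒  φ = arccos(0.5525) ≈ 56.5°.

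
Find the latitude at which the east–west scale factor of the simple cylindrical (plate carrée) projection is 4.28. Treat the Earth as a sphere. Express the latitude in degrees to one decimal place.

Plate carrée: h = 1, k = sec φ along parallels.
sec φ = 4.28  ⇒  cos φ = 0.2336  ⇒  φ ≈ 76.5°.

76.5°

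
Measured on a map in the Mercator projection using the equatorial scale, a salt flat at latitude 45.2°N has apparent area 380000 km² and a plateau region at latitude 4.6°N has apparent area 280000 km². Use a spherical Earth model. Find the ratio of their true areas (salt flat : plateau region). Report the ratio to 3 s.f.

0.678

On Mercator the areal scale is sec²φ, so true area = apparent × cos²φ.
True area of salt flat: 380000 × cos²(45.2°) = 380000 × 0.4965 = 188700 km².
True area of plateau region: 280000 × cos²(4.6°) = 280000 × 0.9936 = 278200 km².
Ratio = 188700 / 278200 ≈ 0.678.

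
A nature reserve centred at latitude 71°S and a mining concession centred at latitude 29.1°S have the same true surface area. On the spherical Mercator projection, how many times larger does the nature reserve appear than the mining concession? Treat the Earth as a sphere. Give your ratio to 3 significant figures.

7.20

Mercator areal scale is sec²φ.
At 71°: sec²(71°) = 1/0.3256² = 9.434.
At 29.1°: sec²(29.1°) = 1/0.8738² = 1.310.
Ratio = 9.434/1.310 = cos²(29.1°)/cos²(71°) ≈ 7.20.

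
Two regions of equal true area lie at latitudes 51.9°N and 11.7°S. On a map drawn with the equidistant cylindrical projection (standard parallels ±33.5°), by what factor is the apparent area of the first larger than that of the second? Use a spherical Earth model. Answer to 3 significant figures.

In the equirectangular projection with standard parallel φ₀ = 33.5° (x = Rλ cos φ₀, y = Rφ), meridians are true-scale (h = 1) and the parallel scale is k = cos φ₀ / cos φ.
Areal scale at 51.9°: h·k = 1.000 × 1.351 = 1.351.
Areal scale at 11.7°: h·k = 1.000 × 0.8516 = 0.8516.
Ratio = 1.351/0.8516 ≈ 1.59.

1.59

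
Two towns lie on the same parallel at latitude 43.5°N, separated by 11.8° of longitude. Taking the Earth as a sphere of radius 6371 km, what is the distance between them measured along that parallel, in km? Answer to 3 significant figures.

Arc length along a parallel = R cos φ · Δλ (with Δλ in radians).
= 6371 × cos 43.5° × (11.8° × π/180) = 6371 × 0.7254 × 0.2059 ≈ 952 km.

952 km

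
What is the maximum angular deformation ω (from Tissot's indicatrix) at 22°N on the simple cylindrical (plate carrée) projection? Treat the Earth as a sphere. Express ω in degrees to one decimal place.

Plate carrée maps x = Rλ, y = Rφ. The meridian scale is h = 1 and the parallel scale is k = 1/cos φ = sec φ.
At 22°: h = 1.000, k = 1.079; principal scales a = 1.079, b = 1.000.
sin(ω/2) = (a − b)/(a + b) = 0.07853/2.079 = 0.03778, so ω = 2 arcsin(0.03778) ≈ 4.3°.

4.3°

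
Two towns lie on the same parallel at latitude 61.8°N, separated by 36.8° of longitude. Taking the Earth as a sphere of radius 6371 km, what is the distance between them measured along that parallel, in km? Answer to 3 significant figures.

Arc length along a parallel = R cos φ · Δλ (with Δλ in radians).
= 6371 × cos 61.8° × (36.8° × π/180) = 6371 × 0.4726 × 0.6423 ≈ 1930 km.

1930 km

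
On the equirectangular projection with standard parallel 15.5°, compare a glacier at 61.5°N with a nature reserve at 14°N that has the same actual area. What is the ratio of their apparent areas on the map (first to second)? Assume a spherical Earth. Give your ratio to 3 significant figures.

2.03

With standard parallel φ₀ = 15.5°, the equirectangular projection gives x = Rλ cos φ₀, y = Rφ, so h = 1 and k = cos 15.5° / cos φ.
Areal scale at 61.5°: h·k = 1.000 × 2.020 = 2.020.
Areal scale at 14°: h·k = 1.000 × 0.9931 = 0.9931.
Ratio = 2.020/0.9931 ≈ 2.03.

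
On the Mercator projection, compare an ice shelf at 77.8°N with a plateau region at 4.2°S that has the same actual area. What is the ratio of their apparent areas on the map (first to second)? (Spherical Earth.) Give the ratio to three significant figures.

Mercator is conformal with k = sec φ, so areal scale = k² = sec²φ.
At 77.8°: sec²(77.8°) = 1/0.2113² = 22.39.
At 4.2°: sec²(4.2°) = 1/0.9973² = 1.005.
Ratio = 22.39/1.005 = cos²(4.2°)/cos²(77.8°) ≈ 22.3.

22.3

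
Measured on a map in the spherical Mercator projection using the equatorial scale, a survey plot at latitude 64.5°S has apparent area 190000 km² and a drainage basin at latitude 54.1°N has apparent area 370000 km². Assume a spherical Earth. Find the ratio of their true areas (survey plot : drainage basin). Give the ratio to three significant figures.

Since Mercator area scale is 1/cos²φ, the true area equals the apparent area multiplied by cos²φ.
True area of survey plot: 190000 × cos²(64.5°) = 190000 × 0.1853 = 35210 km².
True area of drainage basin: 370000 × cos²(54.1°) = 370000 × 0.3438 = 127200 km².
Ratio = 35210 / 127200 ≈ 0.277.

0.277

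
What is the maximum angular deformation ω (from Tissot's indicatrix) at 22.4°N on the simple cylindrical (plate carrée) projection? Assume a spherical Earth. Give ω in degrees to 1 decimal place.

4.5°

In the plate carrée (x = Rλ, y = Rφ), meridians are true-scale (h = 1) and parallels are stretched by k = sec φ.
At 22.4°: h = 1.000, k = 1.082; principal scales a = 1.082, b = 1.000.
sin(ω/2) = (a − b)/(a + b) = 0.08161/2.082 = 0.03921, so ω = 2 arcsin(0.03921) ≈ 4.5°.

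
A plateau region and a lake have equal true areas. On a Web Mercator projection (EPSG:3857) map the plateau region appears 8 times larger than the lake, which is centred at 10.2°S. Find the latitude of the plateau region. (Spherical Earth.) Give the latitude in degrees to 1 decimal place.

69.6°

On Mercator, (apparent₁)/(apparent₂) = sec²φ₁ / sec²φ₂ when true areas are equal.
cos²φ₂ / cos²φ₁ = 8  ⇒  cos φ₁ = cos 10.2° / √8 = 0.9842/2.828 = 0.3480.
φ₁ = arccos(0.3480) ≈ 69.6°.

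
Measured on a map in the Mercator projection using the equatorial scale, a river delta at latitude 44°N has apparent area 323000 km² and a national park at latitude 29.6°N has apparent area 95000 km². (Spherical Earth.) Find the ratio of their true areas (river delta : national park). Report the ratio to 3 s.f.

2.33

Mercator's areal exaggeration is sec²φ; hence true area = (apparent area) · cos²φ.
True area of river delta: 323000 × cos²(44°) = 323000 × 0.5174 = 167100 km².
True area of national park: 95000 × cos²(29.6°) = 95000 × 0.7560 = 71820 km².
Ratio = 167100 / 71820 ≈ 2.33.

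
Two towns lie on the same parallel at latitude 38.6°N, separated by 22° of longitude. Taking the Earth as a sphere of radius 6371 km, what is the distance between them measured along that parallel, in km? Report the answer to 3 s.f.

1910 km

Arc length along a parallel = R cos φ · Δλ (with Δλ in radians).
= 6371 × cos 38.6° × (22° × π/180) = 6371 × 0.7815 × 0.3840 ≈ 1910 km.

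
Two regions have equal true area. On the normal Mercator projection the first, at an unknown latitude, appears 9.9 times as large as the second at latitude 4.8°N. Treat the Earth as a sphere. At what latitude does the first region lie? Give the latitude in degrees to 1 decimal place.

For equal true areas on Mercator, apparent areas scale as sec²φ, so the ratio is cos²φ₂ / cos²φ₁.
cos²φ₂ / cos²φ₁ = 9.9  ⇒  cos φ₁ = cos 4.8° / √9.9 = 0.9965/3.146 = 0.3167.
φ₁ = arccos(0.3167) ≈ 71.5°.

71.5°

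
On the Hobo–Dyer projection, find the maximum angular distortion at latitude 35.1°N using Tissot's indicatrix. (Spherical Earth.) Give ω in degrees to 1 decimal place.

3.5°

Hobo–Dyer is a cylindrical equal-area projection with standard parallels at ±37.5°. Cylindrical equal-area (φ₀ = 37.5°): h = cos φ / cos 37.5° along meridians, k = cos 37.5° / cos φ along parallels; h·k = 1.
At 35.1°: h = 1.031, k = 0.9697; principal scales a = 1.031, b = 0.9697.
sin(ω/2) = (a − b)/(a + b) = 0.06156/2.001 = 0.03077, so ω = 2 arcsin(0.03077) ≈ 3.5°.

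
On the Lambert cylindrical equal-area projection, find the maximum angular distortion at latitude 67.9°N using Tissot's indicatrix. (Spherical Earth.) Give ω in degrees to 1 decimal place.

97.5°

The Lambert cylindrical equal-area projection is the cylindrical equal-area projection with its standard parallel at the equator (φ₀ = 0). A cylindrical equal-area projection with standard parallel φ₀ has meridian scale h = cos φ / cos φ₀ and parallel scale k = cos φ₀ / cos φ (so areas are preserved, h·k = 1).
At 67.9°: h = 0.3762, k = 2.658; principal scales a = 2.658, b = 0.3762.
sin(ω/2) = (a − b)/(a + b) = 2.282/3.034 = 0.7520, so ω = 2 arcsin(0.7520) ≈ 97.5°.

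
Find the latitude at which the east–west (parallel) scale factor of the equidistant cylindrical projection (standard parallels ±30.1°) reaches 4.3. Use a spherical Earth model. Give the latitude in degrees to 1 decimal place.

78.4°

In the equirectangular projection with standard parallel φ₀ = 30.1° (x = Rλ cos φ₀, y = Rφ), meridians are true-scale (h = 1) and the parallel scale is k = cos φ₀ / cos φ.
k = cos φ₀ / cos φ = 4.3  ⇒  cos φ = cos 30.1° / 4.3 = 0.2012.
φ = arccos(0.2012) ≈ 78.4°.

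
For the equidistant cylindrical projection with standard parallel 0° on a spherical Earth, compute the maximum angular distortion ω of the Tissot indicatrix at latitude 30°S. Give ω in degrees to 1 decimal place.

In the plate carrée (x = Rλ, y = Rφ), meridians are true-scale (h = 1) and parallels are stretched by k = sec φ.
At 30°: h = 1.000, k = 1.155; principal scales a = 1.155, b = 1.000.
sin(ω/2) = (a − b)/(a + b) = 0.1547/2.155 = 0.07180, so ω = 2 arcsin(0.07180) ≈ 8.2°.

8.2°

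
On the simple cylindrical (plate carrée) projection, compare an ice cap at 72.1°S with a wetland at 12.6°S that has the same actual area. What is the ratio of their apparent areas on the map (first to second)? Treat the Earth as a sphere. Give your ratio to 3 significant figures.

3.18

For the equirectangular projection with φ₀ = 0 (plate carrée), h = 1 along meridians and k = sec φ along parallels.
Areal scale at 72.1°: h·k = 1.000 × 3.254 = 3.254.
Areal scale at 12.6°: h·k = 1.000 × 1.025 = 1.025.
Ratio = 3.254/1.025 ≈ 3.18.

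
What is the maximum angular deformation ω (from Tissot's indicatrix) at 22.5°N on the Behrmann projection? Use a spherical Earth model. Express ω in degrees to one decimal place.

The Behrmann projection is cylindrical equal-area with φ₀ = 30°. Cylindrical equal-area (φ₀ = 30°): h = cos φ / cos 30° along meridians, k = cos 30° / cos φ along parallels; h·k = 1.
At 22.5°: h = 1.067, k = 0.9374; principal scales a = 1.067, b = 0.9374.
sin(ω/2) = (a − b)/(a + b) = 0.1294/2.004 = 0.06458, so ω = 2 arcsin(0.06458) ≈ 7.4°.

7.4°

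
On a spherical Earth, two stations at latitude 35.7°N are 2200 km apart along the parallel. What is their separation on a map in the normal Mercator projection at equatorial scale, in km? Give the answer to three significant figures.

2710 km

Mercator is conformal, so the point scale is isotropic: h = k = sec φ = 1/cos φ.
Along the parallel, k = sec 35.7° = 1/0.8121 = 1.231.
Map distance = 2200 × 1.231 ≈ 2710 km.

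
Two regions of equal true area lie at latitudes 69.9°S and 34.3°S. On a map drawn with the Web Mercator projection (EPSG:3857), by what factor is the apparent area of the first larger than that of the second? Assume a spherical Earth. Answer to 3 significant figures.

Mercator is conformal with k = sec φ, so areal scale = k² = sec²φ.
At 69.9°: sec²(69.9°) = 1/0.3437² = 8.467.
At 34.3°: sec²(34.3°) = 1/0.8261² = 1.465.
Ratio = 8.467/1.465 = cos²(34.3°)/cos²(69.9°) ≈ 5.78.

5.78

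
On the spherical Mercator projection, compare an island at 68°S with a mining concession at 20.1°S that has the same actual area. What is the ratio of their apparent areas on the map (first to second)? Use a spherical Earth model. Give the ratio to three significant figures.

6.28

Mercator is conformal with k = sec φ, so areal scale = k² = sec²φ.
At 68°: sec²(68°) = 1/0.3746² = 7.126.
At 20.1°: sec²(20.1°) = 1/0.9391² = 1.134.
Ratio = 7.126/1.134 = cos²(20.1°)/cos²(68°) ≈ 6.28.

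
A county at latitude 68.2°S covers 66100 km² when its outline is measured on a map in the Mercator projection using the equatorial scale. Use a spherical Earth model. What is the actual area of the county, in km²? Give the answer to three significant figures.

9120 km²

The Mercator projection is conformal; its linear scale factor is the same in every direction and equals sec φ = 1/cos φ.
Areal scale = k² = sec²φ = 1/cos²(68.2°) = 1/0.3714² = 7.251.
True area = apparent / (areal scale) = 66100 / 7.251 ≈ 9120 km².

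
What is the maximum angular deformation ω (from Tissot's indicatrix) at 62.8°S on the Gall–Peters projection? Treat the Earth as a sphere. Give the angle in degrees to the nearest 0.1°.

Gall–Peters is a cylindrical equal-area projection with standard parallels at ±45°. A cylindrical equal-area projection with standard parallel φ₀ has meridian scale h = cos φ / cos φ₀ and parallel scale k = cos φ₀ / cos φ (so areas are preserved, h·k = 1).
At 62.8°: h = 0.6464, k = 1.547; principal scales a = 1.547, b = 0.6464.
sin(ω/2) = (a − b)/(a + b) = 0.9005/2.193 = 0.4106, so ω = 2 arcsin(0.4106) ≈ 48.5°.

48.5°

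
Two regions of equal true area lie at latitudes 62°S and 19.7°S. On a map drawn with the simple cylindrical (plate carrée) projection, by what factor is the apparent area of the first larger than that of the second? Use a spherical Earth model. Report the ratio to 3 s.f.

In the plate carrée (x = Rλ, y = Rφ), meridians are true-scale (h = 1) and parallels are stretched by k = sec φ.
Areal scale at 62°: h·k = 1.000 × 2.130 = 2.130.
Areal scale at 19.7°: h·k = 1.000 × 1.062 = 1.062.
Ratio = 2.130/1.062 ≈ 2.01.

2.01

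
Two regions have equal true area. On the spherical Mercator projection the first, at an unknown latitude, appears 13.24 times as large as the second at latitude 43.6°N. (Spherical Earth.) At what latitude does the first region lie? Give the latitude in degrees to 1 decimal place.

On Mercator, (apparent₁)/(apparent₂) = sec²φ₁ / sec²φ₂ when true areas are equal.
cos²φ₂ / cos²φ₁ = 13.24  ⇒  cos φ₁ = cos 43.6° / √13.24 = 0.7242/3.639 = 0.1990.
φ₁ = arccos(0.1990) ≈ 78.5°.

78.5°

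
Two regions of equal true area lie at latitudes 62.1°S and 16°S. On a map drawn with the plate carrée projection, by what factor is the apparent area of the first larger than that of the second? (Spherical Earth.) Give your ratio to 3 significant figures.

For the equirectangular projection with φ₀ = 0 (plate carrée), h = 1 along meridians and k = sec φ along parallels.
Areal scale at 62.1°: h·k = 1.000 × 2.137 = 2.137.
Areal scale at 16°: h·k = 1.000 × 1.040 = 1.040.
Ratio = 2.137/1.040 ≈ 2.05.

2.05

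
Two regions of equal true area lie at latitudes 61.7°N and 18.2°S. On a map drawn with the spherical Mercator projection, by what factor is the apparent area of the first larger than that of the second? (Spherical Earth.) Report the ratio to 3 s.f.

Mercator areal scale is sec²φ.
At 61.7°: sec²(61.7°) = 1/0.4741² = 4.449.
At 18.2°: sec²(18.2°) = 1/0.9500² = 1.108.
Ratio = 4.449/1.108 = cos²(18.2°)/cos²(61.7°) ≈ 4.02.

4.02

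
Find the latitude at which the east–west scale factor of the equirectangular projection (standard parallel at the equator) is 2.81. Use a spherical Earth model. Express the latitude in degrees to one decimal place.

Plate carrée: h = 1, k = sec φ along parallels.
sec φ = 2.81  ⇒  cos φ = 0.3559  ⇒  φ ≈ 69.2°.

69.2°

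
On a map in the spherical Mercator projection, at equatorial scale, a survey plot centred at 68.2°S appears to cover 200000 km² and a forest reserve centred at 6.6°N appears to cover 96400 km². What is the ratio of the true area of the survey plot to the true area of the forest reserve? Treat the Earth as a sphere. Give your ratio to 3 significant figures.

Mercator's areal exaggeration is sec²φ; hence true area = (apparent area) · cos²φ.
True area of survey plot: 200000 × cos²(68.2°) = 200000 × 0.1379 = 27580 km².
True area of forest reserve: 96400 × cos²(6.6°) = 96400 × 0.9868 = 95130 km².
Ratio = 27580 / 95130 ≈ 0.290.

0.290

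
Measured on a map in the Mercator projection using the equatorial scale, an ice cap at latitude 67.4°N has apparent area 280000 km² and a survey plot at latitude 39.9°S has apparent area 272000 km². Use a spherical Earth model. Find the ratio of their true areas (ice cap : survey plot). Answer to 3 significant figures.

Since Mercator area scale is 1/cos²φ, the true area equals the apparent area multiplied by cos²φ.
True area of ice cap: 280000 × cos²(67.4°) = 280000 × 0.1477 = 41350 km².
True area of survey plot: 272000 × cos²(39.9°) = 272000 × 0.5885 = 160100 km².
Ratio = 41350 / 160100 ≈ 0.258.

0.258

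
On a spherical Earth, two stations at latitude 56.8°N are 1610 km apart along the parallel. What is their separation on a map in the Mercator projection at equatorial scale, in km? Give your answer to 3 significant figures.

For Mercator, h = k = sec φ (a conformal cylindrical projection has a single point scale, 1/cos φ).
Along the parallel, k = sec 56.8° = 1/0.5476 = 1.826.
Map distance = 1610 × 1.826 ≈ 2940 km.

2940 km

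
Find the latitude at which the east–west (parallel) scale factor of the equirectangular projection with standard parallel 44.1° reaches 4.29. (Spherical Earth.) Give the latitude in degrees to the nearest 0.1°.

80.4°

The equidistant cylindrical projection with φ₀ = 44.1° has h = 1 (meridians true) and k = cos φ₀ / cos φ along parallels.
k = cos φ₀ / cos φ = 4.29  ⇒  cos φ = cos 44.1° / 4.29 = 0.1674.
φ = arccos(0.1674) ≈ 80.4°.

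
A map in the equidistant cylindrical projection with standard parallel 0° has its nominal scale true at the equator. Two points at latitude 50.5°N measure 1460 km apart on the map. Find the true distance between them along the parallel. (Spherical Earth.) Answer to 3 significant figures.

Plate carrée maps x = Rλ, y = Rφ. The meridian scale is h = 1 and the parallel scale is k = 1/cos φ = sec φ.
Along the parallel at 50.5°, map distances are exaggerated by k = sec 50.5° = 1.572.
True distance = 1460 / 1.572 = 1460 × cos 50.5° ≈ 929 km.

929 km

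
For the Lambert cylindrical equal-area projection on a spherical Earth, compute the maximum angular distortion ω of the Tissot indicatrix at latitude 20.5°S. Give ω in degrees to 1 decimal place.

The Lambert cylindrical equal-area projection is the cylindrical equal-area projection with its standard parallel at the equator (φ₀ = 0). For cylindrical equal-area with standard parallel φ₀, h = cos φ / cos φ₀ and k = cos φ₀ / cos φ, so h·k = 1.
At 20.5°: h = 0.9367, k = 1.068; principal scales a = 1.068, b = 0.9367.
sin(ω/2) = (a − b)/(a + b) = 0.1309/2.004 = 0.06533, so ω = 2 arcsin(0.06533) ≈ 7.5°.

7.5°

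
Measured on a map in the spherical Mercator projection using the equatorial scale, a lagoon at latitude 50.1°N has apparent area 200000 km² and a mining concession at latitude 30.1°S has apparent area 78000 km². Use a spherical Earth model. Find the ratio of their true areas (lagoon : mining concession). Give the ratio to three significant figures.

On Mercator the areal scale is sec²φ, so true area = apparent × cos²φ.
True area of lagoon: 200000 × cos²(50.1°) = 200000 × 0.4115 = 82290 km².
True area of mining concession: 78000 × cos²(30.1°) = 78000 × 0.7485 = 58380 km².
Ratio = 82290 / 58380 ≈ 1.41.

1.41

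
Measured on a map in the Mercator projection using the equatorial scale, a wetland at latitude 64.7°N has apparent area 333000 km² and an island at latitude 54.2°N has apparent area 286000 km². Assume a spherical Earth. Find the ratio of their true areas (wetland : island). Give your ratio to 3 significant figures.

0.621

Since Mercator area scale is 1/cos²φ, the true area equals the apparent area multiplied by cos²φ.
True area of wetland: 333000 × cos²(64.7°) = 333000 × 0.1826 = 60820 km².
True area of island: 286000 × cos²(54.2°) = 286000 × 0.3422 = 97860 km².
Ratio = 60820 / 97860 ≈ 0.621.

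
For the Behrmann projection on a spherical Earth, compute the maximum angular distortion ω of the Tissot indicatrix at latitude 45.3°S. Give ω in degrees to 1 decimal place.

23.7°

The Behrmann projection is cylindrical equal-area with φ₀ = 30°. Cylindrical equal-area (φ₀ = 30°): h = cos φ / cos 30° along meridians, k = cos 30° / cos φ along parallels; h·k = 1.
At 45.3°: h = 0.8122, k = 1.231; principal scales a = 1.231, b = 0.8122.
sin(ω/2) = (a − b)/(a + b) = 0.4190/2.043 = 0.2050, so ω = 2 arcsin(0.2050) ≈ 23.7°.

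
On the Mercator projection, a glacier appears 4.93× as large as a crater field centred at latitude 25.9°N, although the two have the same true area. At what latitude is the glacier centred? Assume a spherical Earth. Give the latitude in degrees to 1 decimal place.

66.1°

Mercator areal scale is sec²φ, so apparent-area ratio = sec²φ₁ / sec²φ₂ = cos²φ₂ / cos²φ₁.
cos²φ₂ / cos²φ₁ = 4.93  ⇒  cos φ₁ = cos 25.9° / √4.93 = 0.8996/2.220 = 0.4051.
φ₁ = arccos(0.4051) ≈ 66.1°.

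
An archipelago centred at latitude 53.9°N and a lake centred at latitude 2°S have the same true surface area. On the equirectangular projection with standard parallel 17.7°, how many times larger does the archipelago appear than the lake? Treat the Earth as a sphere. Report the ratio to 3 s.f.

1.70

In the equirectangular projection with standard parallel φ₀ = 17.7° (x = Rλ cos φ₀, y = Rφ), meridians are true-scale (h = 1) and the parallel scale is k = cos φ₀ / cos φ.
Areal scale at 53.9°: h·k = 1.000 × 1.617 = 1.617.
Areal scale at 2°: h·k = 1.000 × 0.9532 = 0.9532.
Ratio = 1.617/0.9532 ≈ 1.70.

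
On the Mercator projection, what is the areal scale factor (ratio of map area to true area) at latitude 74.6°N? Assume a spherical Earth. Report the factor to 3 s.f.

For Mercator, h = k = sec φ (a conformal cylindrical projection has a single point scale, 1/cos φ).
Areal scale = k² = sec²φ = 1/cos²(74.6°) = 1/0.2656² = 14.18.

14.2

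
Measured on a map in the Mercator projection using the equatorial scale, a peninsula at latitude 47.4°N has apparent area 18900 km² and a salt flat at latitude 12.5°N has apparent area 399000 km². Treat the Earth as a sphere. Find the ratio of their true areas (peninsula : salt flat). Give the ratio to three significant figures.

0.0228

Mercator's areal exaggeration is sec²φ; hence true area = (apparent area) · cos²φ.
True area of peninsula: 18900 × cos²(47.4°) = 18900 × 0.4582 = 8659 km².
True area of salt flat: 399000 × cos²(12.5°) = 399000 × 0.9532 = 380300 km².
Ratio = 8659 / 380300 ≈ 0.0228.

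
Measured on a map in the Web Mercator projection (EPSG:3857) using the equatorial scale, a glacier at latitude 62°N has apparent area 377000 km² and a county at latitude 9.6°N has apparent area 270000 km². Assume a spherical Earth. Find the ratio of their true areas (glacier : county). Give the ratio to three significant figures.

Since Mercator area scale is 1/cos²φ, the true area equals the apparent area multiplied by cos²φ.
True area of glacier: 377000 × cos²(62°) = 377000 × 0.2204 = 83090 km².
True area of county: 270000 × cos²(9.6°) = 270000 × 0.9722 = 262500 km².
Ratio = 83090 / 262500 ≈ 0.317.

0.317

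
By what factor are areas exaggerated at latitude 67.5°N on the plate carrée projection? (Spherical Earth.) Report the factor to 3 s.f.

2.61

For the equirectangular projection with φ₀ = 0 (plate carrée), h = 1 along meridians and k = sec φ along parallels.
Areal scale = h·k = 1 × sec φ; at 67.5°, h = 1.000, k = 2.613, so h·k = 2.613.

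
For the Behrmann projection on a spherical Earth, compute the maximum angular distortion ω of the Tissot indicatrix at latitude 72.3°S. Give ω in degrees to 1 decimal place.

Behrmann is a cylindrical equal-area projection with standard parallels at ±30°. Cylindrical equal-area (φ₀ = 30°): h = cos φ / cos 30° along meridians, k = cos 30° / cos φ along parallels; h·k = 1.
At 72.3°: h = 0.3511, k = 2.848; principal scales a = 2.848, b = 0.3511.
sin(ω/2) = (a − b)/(a + b) = 2.497/3.200 = 0.7806, so ω = 2 arcsin(0.7806) ≈ 102.6°.

102.6°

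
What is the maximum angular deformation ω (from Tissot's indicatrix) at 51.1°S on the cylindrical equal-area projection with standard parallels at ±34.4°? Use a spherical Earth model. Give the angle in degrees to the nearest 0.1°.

Cylindrical equal-area (φ₀ = 34.4°): h = cos φ / cos 34.4° along meridians, k = cos 34.4° / cos φ along parallels; h·k = 1.
At 51.1°: h = 0.7611, k = 1.314; principal scales a = 1.314, b = 0.7611.
sin(ω/2) = (a − b)/(a + b) = 0.5529/2.075 = 0.2665, so ω = 2 arcsin(0.2665) ≈ 30.9°.

30.9°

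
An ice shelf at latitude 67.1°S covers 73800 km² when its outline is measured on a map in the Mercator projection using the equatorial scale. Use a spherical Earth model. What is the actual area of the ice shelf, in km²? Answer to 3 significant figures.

11200 km²

Mercator is conformal, so the point scale is isotropic: h = k = sec φ = 1/cos φ.
Areal scale = k² = sec²φ = 1/cos²(67.1°) = 1/0.3891² = 6.604.
True area = apparent / (areal scale) = 73800 / 6.604 ≈ 11200 km².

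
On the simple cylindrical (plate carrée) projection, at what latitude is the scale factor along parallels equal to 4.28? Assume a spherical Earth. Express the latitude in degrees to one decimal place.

Plate carrée: h = 1, k = sec φ along parallels.
sec φ = 4.28  ⇒  cos φ = 0.2336  ⇒  φ ≈ 76.5°.

76.5°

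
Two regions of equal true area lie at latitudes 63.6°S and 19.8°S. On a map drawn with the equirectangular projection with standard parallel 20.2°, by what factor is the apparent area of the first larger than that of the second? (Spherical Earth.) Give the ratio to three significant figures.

2.12

In the equirectangular projection with standard parallel φ₀ = 20.2° (x = Rλ cos φ₀, y = Rφ), meridians are true-scale (h = 1) and the parallel scale is k = cos φ₀ / cos φ.
Areal scale at 63.6°: h·k = 1.000 × 2.111 = 2.111.
Areal scale at 19.8°: h·k = 1.000 × 0.9975 = 0.9975.
Ratio = 2.111/0.9975 ≈ 2.12.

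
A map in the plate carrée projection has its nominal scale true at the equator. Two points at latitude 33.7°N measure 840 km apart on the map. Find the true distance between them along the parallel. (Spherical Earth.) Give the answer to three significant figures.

699 km

Plate carrée maps x = Rλ, y = Rφ. The meridian scale is h = 1 and the parallel scale is k = 1/cos φ = sec φ.
Along the parallel at 33.7°, map distances are exaggerated by k = sec 33.7° = 1.202.
True distance = 840 / 1.202 = 840 × cos 33.7° ≈ 699 km.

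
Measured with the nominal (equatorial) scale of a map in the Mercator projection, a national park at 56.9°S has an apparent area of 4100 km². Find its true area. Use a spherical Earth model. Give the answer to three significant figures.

For Mercator, h = k = sec φ (a conformal cylindrical projection has a single point scale, 1/cos φ).
Areal scale = k² = sec²φ = 1/cos²(56.9°) = 1/0.5461² = 3.353.
True area = apparent / (areal scale) = 4100 / 3.353 ≈ 1220 km².

1220 km²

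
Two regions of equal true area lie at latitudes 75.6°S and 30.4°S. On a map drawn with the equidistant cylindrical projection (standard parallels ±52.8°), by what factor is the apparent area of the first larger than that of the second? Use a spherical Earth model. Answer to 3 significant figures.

With standard parallel φ₀ = 52.8°, the equirectangular projection gives x = Rλ cos φ₀, y = Rφ, so h = 1 and k = cos 52.8° / cos φ.
Areal scale at 75.6°: h·k = 1.000 × 2.431 = 2.431.
Areal scale at 30.4°: h·k = 1.000 × 0.7010 = 0.7010.
Ratio = 2.431/0.7010 ≈ 3.47.

3.47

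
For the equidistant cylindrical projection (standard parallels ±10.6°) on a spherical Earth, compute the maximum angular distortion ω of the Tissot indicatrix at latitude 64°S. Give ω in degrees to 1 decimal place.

The equidistant cylindrical projection with φ₀ = 10.6° has h = 1 (meridians true) and k = cos φ₀ / cos φ along parallels.
At 64°: h = 1.000, k = 2.242; principal scales a = 2.242, b = 1.000.
sin(ω/2) = (a − b)/(a + b) = 1.242/3.242 = 0.3831, so ω = 2 arcsin(0.3831) ≈ 45.1°.

45.1°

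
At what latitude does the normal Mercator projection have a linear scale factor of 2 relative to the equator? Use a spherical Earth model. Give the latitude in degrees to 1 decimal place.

60.0°

Mercator scale is k = sec φ = 1/cos φ.
1/cos φ = 2  ⇒  cos φ = 0.5000  ⇒  φ = arccos(0.5000) ≈ 60.0°.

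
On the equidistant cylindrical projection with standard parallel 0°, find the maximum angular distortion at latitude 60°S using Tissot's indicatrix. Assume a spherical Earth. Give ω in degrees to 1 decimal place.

In the plate carrée (x = Rλ, y = Rφ), meridians are true-scale (h = 1) and parallels are stretched by k = sec φ.
At 60°: h = 1.000, k = 2.000; principal scales a = 2.000, b = 1.000.
sin(ω/2) = (a − b)/(a + b) = 1.0000/3.000 = 0.3333, so ω = 2 arcsin(0.3333) ≈ 38.9°.

38.9°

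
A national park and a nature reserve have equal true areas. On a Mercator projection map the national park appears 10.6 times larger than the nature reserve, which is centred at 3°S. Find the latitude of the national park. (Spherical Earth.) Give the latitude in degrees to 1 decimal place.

72.1°

For equal true areas on Mercator, apparent areas scale as sec²φ, so the ratio is cos²φ₂ / cos²φ₁.
cos²φ₂ / cos²φ₁ = 10.6  ⇒  cos φ₁ = cos 3° / √10.6 = 0.9986/3.256 = 0.3067.
φ₁ = arccos(0.3067) ≈ 72.1°.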